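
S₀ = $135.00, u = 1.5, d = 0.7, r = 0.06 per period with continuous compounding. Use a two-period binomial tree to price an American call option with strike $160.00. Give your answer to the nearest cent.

$26.08

Risk-neutral probability p = (e^0.06 − 0.7)/(1.5 − 0.7) = 0.3618/0.8000 = 0.4523
Terminal stock prices: S_uu = 303.8, S_ud = 141.8, S_dd = 66.15
Terminal payoffs (S − K): max(143.8, 0) = 143.8, max(-18.25, 0) = 0, max(-93.85, 0) = 0
Node u (S = 202.5): continuation = e^(−0.06)·[0.4523·143.7500 + 0.5477·0.0000] = 61.2312; exercise value = 42.5000 ≤ continuation, so V_u = 61.2312
Node d (S = 94.5): continuation = e^(−0.06)·[0.4523·0.0000 + 0.5477·0.0000] = 0.0000; exercise value = 0.0000 ≤ continuation, so V_d = 0.0000
Node 0 (S = 135): continuation = e^(−0.06)·[0.4523·61.2312 + 0.5477·0.0000] = 26.0818; exercise value = 0.0000 ≤ continuation, so V_0 = 26.0818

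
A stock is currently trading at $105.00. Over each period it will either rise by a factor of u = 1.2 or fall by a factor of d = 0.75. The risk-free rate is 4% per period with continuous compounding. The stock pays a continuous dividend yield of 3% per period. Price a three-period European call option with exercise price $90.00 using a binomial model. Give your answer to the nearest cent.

Per-period risk-free factor R = e^0.04 = 1.0408; dividend-adjusted growth = e^(0.04−0.03) = 1.0101.
Risk-neutral probability p = (1.0101 − 0.75)/(1.2 − 0.75) = 0.2601/0.4500 = 0.5779
Terminal stock prices: S_uuu = 181.4, S_uud = 113.4, S_udd = 70.88, S_ddd = 44.3
Terminal payoffs (S − K): max(91.44, 0) = 91.44, max(23.4, 0) = 23.4, max(-19.12, 0) = 0, max(-45.7, 0) = 0
Node uu (S = 151.2): V_uu = e^(−0.04)·[0.5779·91.4400 + 0.4221·23.4000] = 60.2603
Node ud (S = 94.5): V_ud = e^(−0.04)·[0.5779·23.4000 + 0.4221·0.0000] = 12.9924
Node dd (S = 59.06): V_dd = e^(−0.04)·[0.5779·0.0000 + 0.4221·0.0000] = 0.0000
Node u (S = 126): V_u = e^(−0.04)·[0.5779·60.2603 + 0.4221·12.9924] = 38.7275
Node d (S = 78.75): V_d = e^(−0.04)·[0.5779·12.9924 + 0.4221·0.0000] = 7.2138
Node 0 (S = 105): V_0 = e^(−0.04)·[0.5779·38.7275 + 0.4221·7.2138] = 24.4283

$24.43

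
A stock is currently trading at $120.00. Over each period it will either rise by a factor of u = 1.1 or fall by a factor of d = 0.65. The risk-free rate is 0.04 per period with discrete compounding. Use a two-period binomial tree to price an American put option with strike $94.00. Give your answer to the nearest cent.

$2.93

Risk-neutral probability p = (1 + 0.04 − 0.65)/(1.1 − 0.65) = 0.3900/0.4500 = 0.8667
Terminal stock prices: S_uu = 145.2, S_ud = 85.8, S_dd = 50.7
Terminal payoffs (K − S): max(-51.2, 0) = 0, max(8.2, 0) = 8.2, max(43.3, 0) = 43.3
Node u (S = 132): continuation = 1/1.04·[0.8667·0.0000 + 0.1333·8.2000] = 1.0513; exercise value = 0.0000 ≤ continuation, so V_u = 1.0513
Node d (S = 78): continuation = 1/1.04·[0.8667·8.2000 + 0.1333·43.3000] = 12.3846; exercise value = 16.0000 > continuation, so V_d = 16.0000 (exercise)
Node 0 (S = 120): continuation = 1/1.04·[0.8667·1.0513 + 0.1333·16.0000] = 2.9274; exercise value = 0.0000 ≤ continuation, so V_0 = 2.9274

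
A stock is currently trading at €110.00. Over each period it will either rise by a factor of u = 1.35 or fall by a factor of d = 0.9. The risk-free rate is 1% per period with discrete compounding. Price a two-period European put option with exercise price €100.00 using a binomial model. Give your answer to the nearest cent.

Risk-neutral probability p = (1 + 0.01 − 0.9)/(1.35 − 0.9) = 0.1100/0.4500 = 0.2444
Terminal stock prices: S_uu = 200.5, S_ud = 133.7, S_dd = 89.1
Terminal payoffs (K − S): max(-100.5, 0) = 0, max(-33.65, 0) = 0, max(10.9, 0) = 10.9
Node u (S = 148.5): V_u = 1/1.01·[0.2444·0.0000 + 0.7556·0.0000] = 0.0000
Node d (S = 99): V_d = 1/1.01·[0.2444·0.0000 + 0.7556·10.9000] = 8.1540
Node 0 (S = 110): V_0 = 1/1.01·[0.2444·0.0000 + 0.7556·8.1540] = 6.0998

€6.10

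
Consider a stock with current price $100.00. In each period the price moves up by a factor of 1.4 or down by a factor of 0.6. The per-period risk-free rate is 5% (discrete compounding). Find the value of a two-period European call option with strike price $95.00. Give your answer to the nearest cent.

Risk-neutral probability p = (1 + 0.05 − 0.6)/(1.4 − 0.6) = 0.4500/0.8000 = 0.5625
Terminal stock prices: S_uu = 196, S_ud = 84, S_dd = 36
Terminal payoffs (S − K): max(101, 0) = 101, max(-11, 0) = 0, max(-59, 0) = 0
Node u (S = 140): V_u = 1/1.05·[0.5625·101.0000 + 0.4375·0.0000] = 54.1071
Node d (S = 60): V_d = 1/1.05·[0.5625·0.0000 + 0.4375·0.0000] = 0.0000
Node 0 (S = 100): V_0 = 1/1.05·[0.5625·54.1071 + 0.4375·0.0000] = 28.9860

$28.99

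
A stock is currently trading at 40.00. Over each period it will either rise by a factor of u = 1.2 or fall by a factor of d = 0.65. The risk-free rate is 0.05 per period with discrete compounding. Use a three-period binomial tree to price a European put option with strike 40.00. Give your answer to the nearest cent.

4.23

Risk-neutral probability p = (1 + 0.05 − 0.65)/(1.2 − 0.65) = 0.4000/0.5500 = 0.7273
Terminal stock prices: S_uuu = 69.12, S_uud = 37.44, S_udd = 20.28, S_ddd = 10.98
Terminal payoffs (K − S): max(-29.12, 0) = 0, max(2.56, 0) = 2.56, max(19.72, 0) = 19.72, max(29.02, 0) = 29.02
Node uu (S = 57.6): V_uu = 1/1.05·[0.7273·0.0000 + 0.2727·2.5600] = 0.6649
Node ud (S = 31.2): V_ud = 1/1.05·[0.7273·2.5600 + 0.2727·19.7200] = 6.8952
Node dd (S = 16.9): V_dd = 1/1.05·[0.7273·19.7200 + 0.2727·29.0150] = 21.1952
Node u (S = 48): V_u = 1/1.05·[0.7273·0.6649 + 0.2727·6.8952] = 2.2515
Node d (S = 26): V_d = 1/1.05·[0.7273·6.8952 + 0.2727·21.1952] = 10.2812
Node 0 (S = 40): V_0 = 1/1.05·[0.7273·2.2515 + 0.2727·10.2812] = 4.2299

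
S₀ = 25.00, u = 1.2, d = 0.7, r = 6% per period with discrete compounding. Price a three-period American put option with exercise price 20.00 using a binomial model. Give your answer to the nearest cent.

Risk-neutral probability p = (1 + 0.06 − 0.7)/(1.2 − 0.7) = 0.3600/0.5000 = 0.7200
Terminal stock prices: S_uuu = 43.2, S_uud = 25.2, S_udd = 14.7, S_ddd = 8.575
Terminal payoffs (K − S): max(-23.2, 0) = 0, max(-5.2, 0) = 0, max(5.3, 0) = 5.3, max(11.43, 0) = 11.43
Node uu (S = 36): continuation = 1/1.06·[0.7200·0.0000 + 0.2800·0.0000] = 0.0000; exercise value = 0.0000 ≤ continuation, so V_uu = 0.0000
Node ud (S = 21): continuation = 1/1.06·[0.7200·0.0000 + 0.2800·5.3000] = 1.4000; exercise value = 0.0000 ≤ continuation, so V_ud = 1.4000
Node dd (S = 12.25): continuation = 1/1.06·[0.7200·5.3000 + 0.2800·11.4250] = 6.6179; exercise value = 7.7500 > continuation, so V_dd = 7.7500 (exercise)
Node u (S = 30): continuation = 1/1.06·[0.7200·0.0000 + 0.2800·1.4000] = 0.3698; exercise value = 0.0000 ≤ continuation, so V_u = 0.3698
Node d (S = 17.5): continuation = 1/1.06·[0.7200·1.4000 + 0.2800·7.7500] = 2.9981; exercise value = 2.5000 ≤ continuation, so V_d = 2.9981
Node 0 (S = 25): continuation = 1/1.06·[0.7200·0.3698 + 0.2800·2.9981] = 1.0431; exercise value = 0.0000 ≤ continuation, so V_0 = 1.0431

1.04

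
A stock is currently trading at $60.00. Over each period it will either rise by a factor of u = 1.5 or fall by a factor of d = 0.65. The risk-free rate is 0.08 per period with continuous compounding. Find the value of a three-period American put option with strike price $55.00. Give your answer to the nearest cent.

Risk-neutral probability p = (e^0.08 − 0.65)/(1.5 − 0.65) = 0.4333/0.8500 = 0.5097
Terminal stock prices: S_uuu = 202.5, S_uud = 87.75, S_udd = 38.03, S_ddd = 16.48
Terminal payoffs (K − S): max(-147.5, 0) = 0, max(-32.75, 0) = 0, max(16.97, 0) = 16.97, max(38.52, 0) = 38.52
Node uu (S = 135): continuation = e^(−0.08)·[0.5097·0.0000 + 0.4903·0.0000] = 0.0000; exercise value = 0.0000 ≤ continuation, so V_uu = 0.0000
Node ud (S = 58.5): continuation = e^(−0.08)·[0.5097·0.0000 + 0.4903·16.9750] = 7.6822; exercise value = 0.0000 ≤ continuation, so V_ud = 7.6822
Node dd (S = 25.35): continuation = e^(−0.08)·[0.5097·16.9750 + 0.4903·38.5225] = 25.4214; exercise value = 29.6500 > continuation, so V_dd = 29.6500 (exercise)
Node u (S = 90): continuation = e^(−0.08)·[0.5097·0.0000 + 0.4903·7.6822] = 3.4766; exercise value = 0.0000 ≤ continuation, so V_u = 3.4766
Node d (S = 39): continuation = e^(−0.08)·[0.5097·7.6822 + 0.4903·29.6500] = 17.0333; exercise value = 16.0000 ≤ continuation, so V_d = 17.0333
Node 0 (S = 60): continuation = e^(−0.08)·[0.5097·3.4766 + 0.4903·17.0333] = 9.3445; exercise value = 0.0000 ≤ continuation, so V_0 = 9.3445

$9.34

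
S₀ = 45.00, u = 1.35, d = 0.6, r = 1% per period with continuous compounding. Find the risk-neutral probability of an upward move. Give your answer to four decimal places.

Risk-neutral probability p = (e^0.01 − 0.6)/(1.35 − 0.6) = 0.4101/0.7500 = 0.5467

p = 0.5467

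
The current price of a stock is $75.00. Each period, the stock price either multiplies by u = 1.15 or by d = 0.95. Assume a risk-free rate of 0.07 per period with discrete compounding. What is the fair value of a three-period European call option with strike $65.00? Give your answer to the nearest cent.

$21.98

Risk-neutral probability p = (1 + 0.07 − 0.95)/(1.15 − 0.95) = 0.1200/0.2000 = 0.6000
Terminal stock prices: S_uuu = 114.1, S_uud = 94.23, S_udd = 77.84, S_ddd = 64.3
Terminal payoffs (S − K): max(49.07, 0) = 49.07, max(29.23, 0) = 29.23, max(12.84, 0) = 12.84, max(-0.6969, 0) = 0
Node uu (S = 99.19): V_uu = 1/1.07·[0.6000·49.0656 + 0.4000·29.2281] = 38.4398
Node ud (S = 81.94): V_ud = 1/1.07·[0.6000·29.2281 + 0.4000·12.8406] = 21.1898
Node dd (S = 67.69): V_dd = 1/1.07·[0.6000·12.8406 + 0.4000·0.0000] = 7.2004
Node u (S = 86.25): V_u = 1/1.07·[0.6000·38.4398 + 0.4000·21.1898] = 29.4765
Node d (S = 71.25): V_d = 1/1.07·[0.6000·21.1898 + 0.4000·7.2004] = 14.5739
Node 0 (S = 75): V_0 = 1/1.07·[0.6000·29.4765 + 0.4000·14.5739] = 21.9770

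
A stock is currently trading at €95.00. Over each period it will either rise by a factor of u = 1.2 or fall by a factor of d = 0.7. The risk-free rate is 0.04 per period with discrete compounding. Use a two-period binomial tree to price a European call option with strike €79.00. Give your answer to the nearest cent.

Risk-neutral probability p = (1 + 0.04 − 0.7)/(1.2 − 0.7) = 0.3400/0.5000 = 0.6800
Terminal stock prices: S_uu = 136.8, S_ud = 79.8, S_dd = 46.55
Terminal payoffs (S − K): max(57.8, 0) = 57.8, max(0.8, 0) = 0.8, max(-32.45, 0) = 0
Node u (S = 114): V_u = 1/1.04·[0.6800·57.8000 + 0.3200·0.8000] = 38.0385
Node d (S = 66.5): V_d = 1/1.04·[0.6800·0.8000 + 0.3200·0.0000] = 0.5231
Node 0 (S = 95): V_0 = 1/1.04·[0.6800·38.0385 + 0.3200·0.5231] = 25.0322

€25.03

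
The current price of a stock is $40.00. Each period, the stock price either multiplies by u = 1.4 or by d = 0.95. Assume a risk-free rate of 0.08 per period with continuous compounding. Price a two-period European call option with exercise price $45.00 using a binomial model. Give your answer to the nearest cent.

$5.41

Risk-neutral probability p = (e^0.08 − 0.95)/(1.4 − 0.95) = 0.1333/0.4500 = 0.2962
Terminal stock prices: S_uu = 78.4, S_ud = 53.2, S_dd = 36.1
Terminal payoffs (S − K): max(33.4, 0) = 33.4, max(8.2, 0) = 8.2, max(-8.9, 0) = 0
Node u (S = 56): V_u = e^(−0.08)·[0.2962·33.4000 + 0.7038·8.2000] = 14.4598
Node d (S = 38): V_d = e^(−0.08)·[0.2962·8.2000 + 0.7038·0.0000] = 2.2421
Node 0 (S = 40): V_0 = e^(−0.08)·[0.2962·14.4598 + 0.7038·2.2421] = 5.4103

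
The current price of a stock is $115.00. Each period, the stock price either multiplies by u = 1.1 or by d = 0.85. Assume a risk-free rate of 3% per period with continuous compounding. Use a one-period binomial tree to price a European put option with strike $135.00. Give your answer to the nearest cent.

$16.01

Risk-neutral probability p = (e^0.03 − 0.85)/(1.1 − 0.85) = 0.1805/0.2500 = 0.7218
Terminal stock prices: S_u = 126.5, S_d = 97.75
Terminal payoffs (K − S): max(8.5, 0) = 8.5, max(37.25, 0) = 37.25
Node 0 (S = 115): V_0 = e^(−0.03)·[0.7218·8.5000 + 0.2782·37.2500] = 16.0101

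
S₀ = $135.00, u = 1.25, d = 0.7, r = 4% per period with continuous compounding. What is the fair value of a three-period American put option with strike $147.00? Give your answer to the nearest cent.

Risk-neutral probability p = (e^0.04 − 0.7)/(1.25 − 0.7) = 0.3408/0.5500 = 0.6197
Terminal stock prices: S_uuu = 263.7, S_uud = 147.7, S_udd = 82.69, S_ddd = 46.3
Terminal payoffs (K − S): max(-116.7, 0) = 0, max(-0.6562, 0) = 0, max(64.31, 0) = 64.31, max(100.7, 0) = 100.7
Node uu (S = 210.9): continuation = e^(−0.04)·[0.6197·0.0000 + 0.3803·0.0000] = 0.0000; exercise value = 0.0000 ≤ continuation, so V_uu = 0.0000
Node ud (S = 118.1): continuation = e^(−0.04)·[0.6197·0.0000 + 0.3803·64.3125] = 23.5018; exercise value = 28.8750 > continuation, so V_ud = 28.8750 (exercise)
Node dd (S = 66.15): continuation = e^(−0.04)·[0.6197·64.3125 + 0.3803·100.6950] = 75.0860; exercise value = 80.8500 > continuation, so V_dd = 80.8500 (exercise)
Node u (S = 168.8): continuation = e^(−0.04)·[0.6197·0.0000 + 0.3803·28.8750] = 10.5518; exercise value = 0.0000 ≤ continuation, so V_u = 10.5518
Node d (S = 94.5): continuation = e^(−0.04)·[0.6197·28.8750 + 0.3803·80.8500] = 46.7360; exercise value = 52.5000 > continuation, so V_d = 52.5000 (exercise)
Node 0 (S = 135): continuation = e^(−0.04)·[0.6197·10.5518 + 0.3803·52.5000] = 25.4672; exercise value = 12.0000 ≤ continuation, so V_0 = 25.4672

$25.47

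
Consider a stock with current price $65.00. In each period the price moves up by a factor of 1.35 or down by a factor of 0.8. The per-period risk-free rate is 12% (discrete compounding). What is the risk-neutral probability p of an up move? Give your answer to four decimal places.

Risk-neutral probability p = (1 + 0.12 − 0.8)/(1.35 − 0.8) = 0.3200/0.5500 = 0.5818

p = 0.5818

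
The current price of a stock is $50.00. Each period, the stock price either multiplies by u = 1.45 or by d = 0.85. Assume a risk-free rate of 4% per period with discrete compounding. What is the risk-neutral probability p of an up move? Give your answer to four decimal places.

p = 0.3167

Risk-neutral probability p = (1 + 0.04 − 0.85)/(1.45 − 0.85) = 0.1900/0.6000 = 0.3167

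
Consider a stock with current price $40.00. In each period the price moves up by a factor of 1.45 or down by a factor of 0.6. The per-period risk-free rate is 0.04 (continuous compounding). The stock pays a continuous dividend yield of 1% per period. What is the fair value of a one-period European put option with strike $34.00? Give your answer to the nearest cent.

Per-period risk-free factor R = e^0.04 = 1.0408; dividend-adjusted growth = e^(0.04−0.01) = 1.0305.
Risk-neutral probability p = (1.0305 − 0.6)/(1.45 − 0.6) = 0.4305/0.8500 = 0.5064
Terminal stock prices: S_u = 58, S_d = 24
Terminal payoffs (K − S): max(-24, 0) = 0, max(10, 0) = 10
Node 0 (S = 40): V_0 = e^(−0.04)·[0.5064·0.0000 + 0.4936·10.0000] = 4.7423

$4.74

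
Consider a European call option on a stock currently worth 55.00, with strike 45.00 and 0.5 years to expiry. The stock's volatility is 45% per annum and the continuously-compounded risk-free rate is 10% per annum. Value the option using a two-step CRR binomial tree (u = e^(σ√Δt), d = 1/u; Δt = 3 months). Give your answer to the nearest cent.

CRR parameters: u = e^(σ√Δt) = e^(0.45·√0.25) = 1.2523, d = 1/u = 0.7985
Per-period rate: rΔt = 0.1·0.25 = 0.025, so R = e^0.025 = 1.0253
Risk-neutral probability p = (e^0.025 − 0.7985)/(1.2523 − 0.7985) = 0.2268/0.4538 = 0.4998
Terminal stock prices: S_uu = 86.26, S_ud = 55, S_dd = 35.07
Terminal payoffs (S − K): max(41.26, 0) = 41.26, max(10, 0) = 10, max(-9.93, 0) = 0
Node u (S = 68.88): V_u = e^(−0.025)·[0.4998·41.2572 + 0.5002·10.0000] = 24.9888
Node d (S = 43.92): V_d = e^(−0.025)·[0.4998·10.0000 + 0.5002·0.0000] = 4.8743
Node 0 (S = 55): V_0 = e^(−0.025)·[0.4998·24.9888 + 0.5002·4.8743] = 14.5584

14.56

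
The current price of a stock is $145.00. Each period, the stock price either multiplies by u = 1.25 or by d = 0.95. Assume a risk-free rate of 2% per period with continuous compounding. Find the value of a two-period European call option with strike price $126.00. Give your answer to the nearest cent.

$23.94

Risk-neutral probability p = (e^0.02 − 0.95)/(1.25 − 0.95) = 0.0702/0.3000 = 0.2340
Terminal stock prices: S_uu = 226.6, S_ud = 172.2, S_dd = 130.9
Terminal payoffs (S − K): max(100.6, 0) = 100.6, max(46.19, 0) = 46.19, max(4.862, 0) = 4.862
Node u (S = 181.2): V_u = e^(−0.02)·[0.2340·100.5625 + 0.7660·46.1875] = 57.7450
Node d (S = 137.8): V_d = e^(−0.02)·[0.2340·46.1875 + 0.7660·4.8625] = 14.2450
Node 0 (S = 145): V_0 = e^(−0.02)·[0.2340·57.7450 + 0.7660·14.2450] = 23.9405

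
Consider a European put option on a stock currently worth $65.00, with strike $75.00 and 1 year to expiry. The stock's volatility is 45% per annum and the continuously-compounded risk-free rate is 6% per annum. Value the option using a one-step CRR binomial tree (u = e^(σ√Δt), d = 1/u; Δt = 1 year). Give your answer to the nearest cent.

CRR parameters: u = e^(σ√Δt) = e^(0.45·√1) = 1.5683, d = 1/u = 0.6376
Per-period rate: rΔt = 0.06·1 = 0.06, so R = e^0.06 = 1.0618
Risk-neutral probability p = (e^0.06 − 0.6376)/(1.5683 − 0.6376) = 0.4242/0.9307 = 0.4558
Terminal stock prices: S_u = 101.9, S_d = 41.45
Terminal payoffs (K − S): max(-26.94, 0) = 0, max(33.55, 0) = 33.55
Node 0 (S = 65): V_0 = e^(−0.06)·[0.4558·0.0000 + 0.5442·33.5542] = 17.1967

$17.20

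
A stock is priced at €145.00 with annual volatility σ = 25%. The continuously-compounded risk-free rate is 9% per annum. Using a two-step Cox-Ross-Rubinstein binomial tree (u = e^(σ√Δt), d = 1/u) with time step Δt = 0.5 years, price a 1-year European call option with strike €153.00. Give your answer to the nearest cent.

CRR parameters: u = e^(σ√Δt) = e^(0.25·√0.5) = 1.1934, d = 1/u = 0.8380
Per-period rate: rΔt = 0.09·0.5 = 0.045, so R = e^0.045 = 1.0460
Risk-neutral probability p = (e^0.045 − 0.8380)/(1.1934 − 0.8380) = 0.2081/0.3554 = 0.5854
Terminal stock prices: S_uu = 206.5, S_ud = 145, S_dd = 101.8
Terminal payoffs (S − K): max(53.5, 0) = 53.5, max(-8, 0) = 0, max(-51.18, 0) = 0
Node u (S = 173): V_u = e^(−0.045)·[0.5854·53.4973 + 0.4146·0.0000] = 29.9409
Node d (S = 121.5): V_d = e^(−0.045)·[0.5854·0.0000 + 0.4146·0.0000] = 0.0000
Node 0 (S = 145): V_0 = e^(−0.045)·[0.5854·29.9409 + 0.4146·0.0000] = 16.7570

€16.76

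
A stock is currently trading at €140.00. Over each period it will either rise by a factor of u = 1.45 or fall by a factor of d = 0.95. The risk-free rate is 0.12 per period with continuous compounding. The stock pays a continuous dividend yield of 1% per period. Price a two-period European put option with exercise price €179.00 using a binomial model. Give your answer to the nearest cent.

Per-period risk-free factor R = e^0.12 = 1.1275; dividend-adjusted growth = e^(0.12−0.01) = 1.1163.
Risk-neutral probability p = (1.1163 − 0.95)/(1.45 − 0.95) = 0.1663/0.5000 = 0.3326
Terminal stock prices: S_uu = 294.4, S_ud = 192.8, S_dd = 126.3
Terminal payoffs (K − S): max(-115.4, 0) = 0, max(-13.85, 0) = 0, max(52.65, 0) = 52.65
Node u (S = 203): V_u = e^(−0.12)·[0.3326·0.0000 + 0.6674·0.0000] = 0.0000
Node d (S = 133): V_d = e^(−0.12)·[0.3326·0.0000 + 0.6674·52.6500] = 31.1672
Node 0 (S = 140): V_0 = e^(−0.12)·[0.3326·0.0000 + 0.6674·31.1672] = 18.4500

€18.45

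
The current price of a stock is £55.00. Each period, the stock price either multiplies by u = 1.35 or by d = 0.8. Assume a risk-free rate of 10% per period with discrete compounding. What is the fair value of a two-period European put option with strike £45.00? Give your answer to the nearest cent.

Risk-neutral probability p = (1 + 0.1 − 0.8)/(1.35 − 0.8) = 0.3000/0.5500 = 0.5455
Terminal stock prices: S_uu = 100.2, S_ud = 59.4, S_dd = 35.2
Terminal payoffs (K − S): max(-55.24, 0) = 0, max(-14.4, 0) = 0, max(9.8, 0) = 9.8
Node u (S = 74.25): V_u = 1/1.1·[0.5455·0.0000 + 0.4545·0.0000] = 0.0000
Node d (S = 44): V_d = 1/1.1·[0.5455·0.0000 + 0.4545·9.8000] = 4.0496
Node 0 (S = 55): V_0 = 1/1.1·[0.5455·0.0000 + 0.4545·4.0496] = 1.6734

£1.67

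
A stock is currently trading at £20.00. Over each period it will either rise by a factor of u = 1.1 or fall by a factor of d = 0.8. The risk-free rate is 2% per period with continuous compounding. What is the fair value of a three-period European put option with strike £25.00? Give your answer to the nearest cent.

£4.15

Risk-neutral probability p = (e^0.02 − 0.8)/(1.1 − 0.8) = 0.2202/0.3000 = 0.7340
Terminal stock prices: S_uuu = 26.62, S_uud = 19.36, S_udd = 14.08, S_ddd = 10.24
Terminal payoffs (K − S): max(-1.62, 0) = 0, max(5.64, 0) = 5.64, max(10.92, 0) = 10.92, max(14.76, 0) = 14.76
Node uu (S = 24.2): V_uu = e^(−0.02)·[0.7340·0.0000 + 0.2660·5.6400] = 1.4705
Node ud (S = 17.6): V_ud = e^(−0.02)·[0.7340·5.6400 + 0.2660·10.9200] = 6.9050
Node dd (S = 12.8): V_dd = e^(−0.02)·[0.7340·10.9200 + 0.2660·14.7600] = 11.7050
Node u (S = 22): V_u = e^(−0.02)·[0.7340·1.4705 + 0.2660·6.9050] = 2.8583
Node d (S = 16): V_d = e^(−0.02)·[0.7340·6.9050 + 0.2660·11.7050] = 8.0197
Node 0 (S = 20): V_0 = e^(−0.02)·[0.7340·2.8583 + 0.2660·8.0197] = 4.1474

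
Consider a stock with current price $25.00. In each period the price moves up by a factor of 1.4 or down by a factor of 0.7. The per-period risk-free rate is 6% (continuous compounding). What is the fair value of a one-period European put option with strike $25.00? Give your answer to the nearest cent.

Risk-neutral probability p = (e^0.06 − 0.7)/(1.4 − 0.7) = 0.3618/0.7000 = 0.5169
Terminal stock prices: S_u = 35, S_d = 17.5
Terminal payoffs (K − S): max(-10, 0) = 0, max(7.5, 0) = 7.5
Node 0 (S = 25): V_0 = e^(−0.06)·[0.5169·0.0000 + 0.4831·7.5000] = 3.4122

$3.41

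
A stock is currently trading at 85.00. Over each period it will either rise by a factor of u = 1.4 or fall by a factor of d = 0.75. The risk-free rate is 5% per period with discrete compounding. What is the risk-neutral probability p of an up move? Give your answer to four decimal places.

Risk-neutral probability p = (1 + 0.05 − 0.75)/(1.4 − 0.75) = 0.3000/0.6500 = 0.4615

p = 0.4615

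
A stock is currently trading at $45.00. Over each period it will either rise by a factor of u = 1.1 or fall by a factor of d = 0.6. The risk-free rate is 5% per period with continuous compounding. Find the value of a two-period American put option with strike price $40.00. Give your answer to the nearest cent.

Risk-neutral probability p = (e^0.05 − 0.6)/(1.1 − 0.6) = 0.4513/0.5000 = 0.9025
Terminal stock prices: S_uu = 54.45, S_ud = 29.7, S_dd = 16.2
Terminal payoffs (K − S): max(-14.45, 0) = 0, max(10.3, 0) = 10.3, max(23.8, 0) = 23.8
Node u (S = 49.5): continuation = e^(−0.05)·[0.9025·0.0000 + 0.0975·10.3000] = 0.9549; exercise value = 0.0000 ≤ continuation, so V_u = 0.9549
Node d (S = 27): continuation = e^(−0.05)·[0.9025·10.3000 + 0.0975·23.8000] = 11.0492; exercise value = 13.0000 > continuation, so V_d = 13.0000 (exercise)
Node 0 (S = 45): continuation = e^(−0.05)·[0.9025·0.9549 + 0.0975·13.0000] = 2.0249; exercise value = 0.0000 ≤ continuation, so V_0 = 2.0249

$2.02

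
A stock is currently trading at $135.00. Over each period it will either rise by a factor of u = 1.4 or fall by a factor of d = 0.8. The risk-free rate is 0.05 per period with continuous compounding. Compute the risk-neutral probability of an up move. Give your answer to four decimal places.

Risk-neutral probability p = (e^0.05 − 0.8)/(1.4 − 0.8) = 0.2513/0.6000 = 0.4188

p = 0.4188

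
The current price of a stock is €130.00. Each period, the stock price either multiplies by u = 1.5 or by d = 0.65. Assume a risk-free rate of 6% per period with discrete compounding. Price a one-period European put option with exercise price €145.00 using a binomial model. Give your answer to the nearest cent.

€29.54

Risk-neutral probability p = (1 + 0.06 − 0.65)/(1.5 − 0.65) = 0.4100/0.8500 = 0.4824
Terminal stock prices: S_u = 195, S_d = 84.5
Terminal payoffs (K − S): max(-50, 0) = 0, max(60.5, 0) = 60.5
Node 0 (S = 130): V_0 = 1/1.06·[0.4824·0.0000 + 0.5176·60.5000] = 29.5450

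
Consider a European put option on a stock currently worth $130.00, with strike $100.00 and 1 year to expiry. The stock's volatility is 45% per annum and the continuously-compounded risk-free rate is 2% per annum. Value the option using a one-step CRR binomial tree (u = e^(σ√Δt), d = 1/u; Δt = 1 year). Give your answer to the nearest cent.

$9.88

CRR parameters: u = e^(σ√Δt) = e^(0.45·√1) = 1.5683, d = 1/u = 0.6376
Per-period rate: rΔt = 0.02·1 = 0.02, so R = e^0.02 = 1.0202
Risk-neutral probability p = (e^0.02 − 0.6376)/(1.5683 − 0.6376) = 0.3826/0.9307 = 0.4111
Terminal stock prices: S_u = 203.9, S_d = 82.89
Terminal payoffs (K − S): max(-103.9, 0) = 0, max(17.11, 0) = 17.11
Node 0 (S = 130): V_0 = e^(−0.02)·[0.4111·0.0000 + 0.5889·17.1083] = 9.8762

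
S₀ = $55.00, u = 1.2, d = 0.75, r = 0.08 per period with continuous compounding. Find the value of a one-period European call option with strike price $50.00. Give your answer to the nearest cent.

$10.94

Risk-neutral probability p = (e^0.08 − 0.75)/(1.2 − 0.75) = 0.3333/0.4500 = 0.7406
Terminal stock prices: S_u = 66, S_d = 41.25
Terminal payoffs (S − K): max(16, 0) = 16, max(-8.75, 0) = 0
Node 0 (S = 55): V_0 = e^(−0.08)·[0.7406·16.0000 + 0.2594·0.0000] = 10.9391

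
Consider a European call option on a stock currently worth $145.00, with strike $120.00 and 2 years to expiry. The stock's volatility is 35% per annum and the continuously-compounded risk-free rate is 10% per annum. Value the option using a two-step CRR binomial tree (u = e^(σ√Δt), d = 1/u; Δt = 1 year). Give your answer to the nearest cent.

$54.34

CRR parameters: u = e^(σ√Δt) = e^(0.35·√1) = 1.4191, d = 1/u = 0.7047
Per-period rate: rΔt = 0.1·1 = 0.1, so R = e^0.1 = 1.1052
Risk-neutral probability p = (e^0.1 − 0.7047)/(1.4191 − 0.7047) = 0.4005/0.7144 = 0.5606
Terminal stock prices: S_uu = 292, S_ud = 145, S_dd = 72
Terminal payoffs (S − K): max(172, 0) = 172, max(25, 0) = 25, max(-48, 0) = 0
Node u (S = 205.8): V_u = e^(−0.1)·[0.5606·171.9941 + 0.4394·25.0000] = 97.1843
Node d (S = 102.2): V_d = e^(−0.1)·[0.5606·25.0000 + 0.4394·0.0000] = 12.6814
Node 0 (S = 145): V_0 = e^(−0.1)·[0.5606·97.1843 + 0.4394·12.6814] = 54.3390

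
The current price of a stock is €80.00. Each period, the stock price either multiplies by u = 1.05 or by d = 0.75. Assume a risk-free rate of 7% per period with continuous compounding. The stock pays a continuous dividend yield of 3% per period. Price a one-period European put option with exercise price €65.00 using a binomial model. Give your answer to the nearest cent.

€0.14

Per-period risk-free factor R = e^0.07 = 1.0725; dividend-adjusted growth = e^(0.07−0.03) = 1.0408.
Risk-neutral probability p = (1.0408 − 0.75)/(1.05 − 0.75) = 0.2908/0.3000 = 0.9694
Terminal stock prices: S_u = 84, S_d = 60
Terminal payoffs (K − S): max(-19, 0) = 0, max(5, 0) = 5
Node 0 (S = 80): V_0 = e^(−0.07)·[0.9694·0.0000 + 0.0306·5.0000] = 0.1428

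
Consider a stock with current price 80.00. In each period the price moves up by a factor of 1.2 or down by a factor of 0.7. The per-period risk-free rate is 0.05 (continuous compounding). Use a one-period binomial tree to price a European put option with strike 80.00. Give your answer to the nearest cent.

Risk-neutral probability p = (e^0.05 − 0.7)/(1.2 − 0.7) = 0.3513/0.5000 = 0.7025
Terminal stock prices: S_u = 96, S_d = 56
Terminal payoffs (K − S): max(-16, 0) = 0, max(24, 0) = 24
Node 0 (S = 80): V_0 = e^(−0.05)·[0.7025·0.0000 + 0.2975·24.0000] = 6.7908

6.79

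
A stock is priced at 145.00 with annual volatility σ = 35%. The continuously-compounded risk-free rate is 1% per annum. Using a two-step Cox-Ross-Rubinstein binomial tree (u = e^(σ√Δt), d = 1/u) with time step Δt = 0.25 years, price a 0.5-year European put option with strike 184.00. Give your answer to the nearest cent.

42.73

CRR parameters: u = e^(σ√Δt) = e^(0.35·√0.25) = 1.1912, d = 1/u = 0.8395
Per-period rate: rΔt = 0.01·0.25 = 0.0025, so R = e^0.0025 = 1.0025
Risk-neutral probability p = (e^0.0025 − 0.8395)/(1.1912 − 0.8395) = 0.1630/0.3518 = 0.4635
Terminal stock prices: S_uu = 205.8, S_ud = 145, S_dd = 102.2
Terminal payoffs (K − S): max(-21.76, 0) = 0, max(39, 0) = 39, max(81.82, 0) = 81.82
Node u (S = 172.7): V_u = e^(−0.0025)·[0.4635·0.0000 + 0.5365·39.0000] = 20.8722
Node d (S = 121.7): V_d = e^(−0.0025)·[0.4635·39.0000 + 0.5365·81.8202] = 61.8193
Node 0 (S = 145): V_0 = e^(−0.0025)·[0.4635·20.8722 + 0.5365·61.8193] = 42.7343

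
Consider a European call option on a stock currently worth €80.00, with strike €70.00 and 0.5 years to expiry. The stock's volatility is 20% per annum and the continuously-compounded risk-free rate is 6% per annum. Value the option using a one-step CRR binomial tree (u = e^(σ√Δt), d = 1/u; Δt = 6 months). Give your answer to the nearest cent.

€12.30

CRR parameters: u = e^(σ√Δt) = e^(0.2·√0.5) = 1.1519, d = 1/u = 0.8681
Per-period rate: rΔt = 0.06·0.5 = 0.03, so R = e^0.03 = 1.0305
Risk-neutral probability p = (e^0.03 − 0.8681)/(1.1519 − 0.8681) = 0.1623/0.2838 = 0.5720
Terminal stock prices: S_u = 92.15, S_d = 69.45
Terminal payoffs (S − K): max(22.15, 0) = 22.15, max(-0.5501, 0) = 0
Node 0 (S = 80): V_0 = e^(−0.03)·[0.5720·22.1528 + 0.4280·0.0000] = 12.2973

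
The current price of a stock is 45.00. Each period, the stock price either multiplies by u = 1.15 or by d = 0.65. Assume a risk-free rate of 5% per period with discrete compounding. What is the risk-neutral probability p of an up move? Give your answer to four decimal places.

Risk-neutral probability p = (1 + 0.05 − 0.65)/(1.15 − 0.65) = 0.4000/0.5000 = 0.8000

p = 0.8000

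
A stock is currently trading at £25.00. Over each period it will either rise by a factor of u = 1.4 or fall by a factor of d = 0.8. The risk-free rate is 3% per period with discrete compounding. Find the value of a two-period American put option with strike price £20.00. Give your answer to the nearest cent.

Risk-neutral probability p = (1 + 0.03 − 0.8)/(1.4 − 0.8) = 0.2300/0.6000 = 0.3833
Terminal stock prices: S_uu = 49, S_ud = 28, S_dd = 16
Terminal payoffs (K − S): max(-29, 0) = 0, max(-8, 0) = 0, max(4, 0) = 4
Node u (S = 35): continuation = 1/1.03·[0.3833·0.0000 + 0.6167·0.0000] = 0.0000; exercise value = 0.0000 ≤ continuation, so V_u = 0.0000
Node d (S = 20): continuation = 1/1.03·[0.3833·0.0000 + 0.6167·4.0000] = 2.3948; exercise value = 0.0000 ≤ continuation, so V_d = 2.3948
Node 0 (S = 25): continuation = 1/1.03·[0.3833·0.0000 + 0.6167·2.3948] = 1.4338; exercise value = 0.0000 ≤ continuation, so V_0 = 1.4338

£1.43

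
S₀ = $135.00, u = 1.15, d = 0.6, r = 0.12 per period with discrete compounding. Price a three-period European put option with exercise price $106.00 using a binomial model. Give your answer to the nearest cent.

Risk-neutral probability p = (1 + 0.12 − 0.6)/(1.15 − 0.6) = 0.5200/0.5500 = 0.9455
Terminal stock prices: S_uuu = 205.3, S_uud = 107.1, S_udd = 55.89, S_ddd = 29.16
Terminal payoffs (K − S): max(-99.32, 0) = 0, max(-1.122, 0) = 0, max(50.11, 0) = 50.11, max(76.84, 0) = 76.84
Node uu (S = 178.5): V_uu = 1/1.12·[0.9455·0.0000 + 0.0545·0.0000] = 0.0000
Node ud (S = 93.15): V_ud = 1/1.12·[0.9455·0.0000 + 0.0545·50.1100] = 2.4404
Node dd (S = 48.6): V_dd = 1/1.12·[0.9455·50.1100 + 0.0545·76.8400] = 46.0429
Node u (S = 155.2): V_u = 1/1.12·[0.9455·0.0000 + 0.0545·2.4404] = 0.1189
Node d (S = 81): V_d = 1/1.12·[0.9455·2.4404 + 0.0545·46.0429] = 4.3024
Node 0 (S = 135): V_0 = 1/1.12·[0.9455·0.1189 + 0.0545·4.3024] = 0.3099

$0.31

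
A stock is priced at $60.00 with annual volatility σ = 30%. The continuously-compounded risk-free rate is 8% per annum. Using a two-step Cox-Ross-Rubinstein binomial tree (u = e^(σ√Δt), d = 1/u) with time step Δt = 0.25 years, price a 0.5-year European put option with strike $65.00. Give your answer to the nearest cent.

CRR parameters: u = e^(σ√Δt) = e^(0.3·√0.25) = 1.1618, d = 1/u = 0.8607
Per-period rate: rΔt = 0.08·0.25 = 0.02, so R = e^0.02 = 1.0202
Risk-neutral probability p = (e^0.02 − 0.8607)/(1.1618 − 0.8607) = 0.1595/0.3011 = 0.5297
Terminal stock prices: S_uu = 80.99, S_ud = 60, S_dd = 44.45
Terminal payoffs (K − S): max(-15.99, 0) = 0, max(5, 0) = 5, max(20.55, 0) = 20.55
Node u (S = 69.71): V_u = e^(−0.02)·[0.5297·0.0000 + 0.4703·5.0000] = 2.3052
Node d (S = 51.64): V_d = e^(−0.02)·[0.5297·5.0000 + 0.4703·20.5509] = 12.0704
Node 0 (S = 60): V_0 = e^(−0.02)·[0.5297·2.3052 + 0.4703·12.0704] = 6.7616

$6.76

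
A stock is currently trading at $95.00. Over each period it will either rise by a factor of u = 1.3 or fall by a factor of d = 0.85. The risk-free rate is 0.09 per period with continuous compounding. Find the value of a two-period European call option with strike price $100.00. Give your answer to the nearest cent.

$16.95

Risk-neutral probability p = (e^0.09 − 0.85)/(1.3 − 0.85) = 0.2442/0.4500 = 0.5426
Terminal stock prices: S_uu = 160.6, S_ud = 105, S_dd = 68.64
Terminal payoffs (S − K): max(60.55, 0) = 60.55, max(4.975, 0) = 4.975, max(-31.36, 0) = 0
Node u (S = 123.5): V_u = e^(−0.09)·[0.5426·60.5500 + 0.4574·4.9750] = 32.1069
Node d (S = 80.75): V_d = e^(−0.09)·[0.5426·4.9750 + 0.4574·0.0000] = 2.4671
Node 0 (S = 95): V_0 = e^(−0.09)·[0.5426·32.1069 + 0.4574·2.4671] = 16.9534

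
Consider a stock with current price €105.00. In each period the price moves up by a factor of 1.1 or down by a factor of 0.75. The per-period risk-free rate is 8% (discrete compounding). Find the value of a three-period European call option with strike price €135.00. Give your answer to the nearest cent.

Risk-neutral probability p = (1 + 0.08 − 0.75)/(1.1 − 0.75) = 0.3300/0.3500 = 0.9429
Terminal stock prices: S_uuu = 139.8, S_uud = 95.29, S_udd = 64.97, S_ddd = 44.3
Terminal payoffs (S − K): max(4.755, 0) = 4.755, max(-39.71, 0) = 0, max(-70.03, 0) = 0, max(-90.7, 0) = 0
Node uu (S = 127.1): V_uu = 1/1.08·[0.9429·4.7550 + 0.0571·0.0000] = 4.1512
Node ud (S = 86.63): V_ud = 1/1.08·[0.9429·0.0000 + 0.0571·0.0000] = 0.0000
Node dd (S = 59.06): V_dd = 1/1.08·[0.9429·0.0000 + 0.0571·0.0000] = 0.0000
Node u (S = 115.5): V_u = 1/1.08·[0.9429·4.1512 + 0.0571·0.0000] = 3.6241
Node d (S = 78.75): V_d = 1/1.08·[0.9429·0.0000 + 0.0571·0.0000] = 0.0000
Node 0 (S = 105): V_0 = 1/1.08·[0.9429·3.6241 + 0.0571·0.0000] = 3.1639

€3.16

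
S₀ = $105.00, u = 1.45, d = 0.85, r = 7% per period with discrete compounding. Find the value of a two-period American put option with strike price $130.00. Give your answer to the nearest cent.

Risk-neutral probability p = (1 + 0.07 − 0.85)/(1.45 − 0.85) = 0.2200/0.6000 = 0.3667
Terminal stock prices: S_uu = 220.8, S_ud = 129.4, S_dd = 75.86
Terminal payoffs (K − S): max(-90.76, 0) = 0, max(0.5875, 0) = 0.5875, max(54.14, 0) = 54.14
Node u (S = 152.2): continuation = 1/1.07·[0.3667·0.0000 + 0.6333·0.5875] = 0.3477; exercise value = 0.0000 ≤ continuation, so V_u = 0.3477
Node d (S = 89.25): continuation = 1/1.07·[0.3667·0.5875 + 0.6333·54.1375] = 32.2453; exercise value = 40.7500 > continuation, so V_d = 40.7500 (exercise)
Node 0 (S = 105): continuation = 1/1.07·[0.3667·0.3477 + 0.6333·40.7500] = 24.2391; exercise value = 25.0000 > continuation, so V_0 = 25.0000 (exercise)

$25.00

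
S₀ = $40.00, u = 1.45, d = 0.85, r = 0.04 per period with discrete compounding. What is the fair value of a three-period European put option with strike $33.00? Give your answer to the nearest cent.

$2.39

Risk-neutral probability p = (1 + 0.04 − 0.85)/(1.45 − 0.85) = 0.1900/0.6000 = 0.3167
Terminal stock prices: S_uuu = 121.9, S_uud = 71.48, S_udd = 41.9, S_ddd = 24.56
Terminal payoffs (K − S): max(-88.94, 0) = 0, max(-38.48, 0) = 0, max(-8.905, 0) = 0, max(8.435, 0) = 8.435
Node uu (S = 84.1): V_uu = 1/1.04·[0.3167·0.0000 + 0.6833·0.0000] = 0.0000
Node ud (S = 49.3): V_ud = 1/1.04·[0.3167·0.0000 + 0.6833·0.0000] = 0.0000
Node dd (S = 28.9): V_dd = 1/1.04·[0.3167·0.0000 + 0.6833·8.4350] = 5.5422
Node u (S = 58): V_u = 1/1.04·[0.3167·0.0000 + 0.6833·0.0000] = 0.0000
Node d (S = 34): V_d = 1/1.04·[0.3167·0.0000 + 0.6833·5.5422] = 3.6415
Node 0 (S = 40): V_0 = 1/1.04·[0.3167·0.0000 + 0.6833·3.6415] = 2.3927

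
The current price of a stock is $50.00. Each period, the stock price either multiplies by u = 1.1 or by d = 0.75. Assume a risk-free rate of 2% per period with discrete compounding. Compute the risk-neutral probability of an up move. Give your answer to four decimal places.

Risk-neutral probability p = (1 + 0.02 − 0.75)/(1.1 − 0.75) = 0.2700/0.3500 = 0.7714

p = 0.7714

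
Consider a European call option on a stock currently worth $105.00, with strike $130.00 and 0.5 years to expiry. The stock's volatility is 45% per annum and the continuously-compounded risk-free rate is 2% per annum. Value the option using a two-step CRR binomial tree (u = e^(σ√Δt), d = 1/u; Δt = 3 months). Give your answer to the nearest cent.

CRR parameters: u = e^(σ√Δt) = e^(0.45·√0.25) = 1.2523, d = 1/u = 0.7985
Per-period rate: rΔt = 0.02·0.25 = 0.005, so R = e^0.005 = 1.0050
Risk-neutral probability p = (e^0.005 − 0.7985)/(1.2523 − 0.7985) = 0.2065/0.4538 = 0.4550
Terminal stock prices: S_uu = 164.7, S_ud = 105, S_dd = 66.95
Terminal payoffs (S − K): max(34.67, 0) = 34.67, max(-25, 0) = 0, max(-63.05, 0) = 0
Node u (S = 131.5): V_u = e^(−0.005)·[0.4550·34.6728 + 0.5450·0.0000] = 15.6985
Node d (S = 83.84): V_d = e^(−0.005)·[0.4550·0.0000 + 0.5450·0.0000] = 0.0000
Node 0 (S = 105): V_0 = e^(−0.005)·[0.4550·15.6985 + 0.5450·0.0000] = 7.1077

$7.11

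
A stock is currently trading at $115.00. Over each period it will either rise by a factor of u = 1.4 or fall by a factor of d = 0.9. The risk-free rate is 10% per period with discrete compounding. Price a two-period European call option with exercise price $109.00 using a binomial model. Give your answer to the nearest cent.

Risk-neutral probability p = (1 + 0.1 − 0.9)/(1.4 − 0.9) = 0.2000/0.5000 = 0.4000
Terminal stock prices: S_uu = 225.4, S_ud = 144.9, S_dd = 93.15
Terminal payoffs (S − K): max(116.4, 0) = 116.4, max(35.9, 0) = 35.9, max(-15.85, 0) = 0
Node u (S = 161): V_u = 1/1.1·[0.4000·116.4000 + 0.6000·35.9000] = 61.9091
Node d (S = 103.5): V_d = 1/1.1·[0.4000·35.9000 + 0.6000·0.0000] = 13.0545
Node 0 (S = 115): V_0 = 1/1.1·[0.4000·61.9091 + 0.6000·13.0545] = 29.6331

$29.63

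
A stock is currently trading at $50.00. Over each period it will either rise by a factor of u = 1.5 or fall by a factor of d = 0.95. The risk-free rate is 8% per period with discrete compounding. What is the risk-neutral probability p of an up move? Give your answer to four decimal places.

p = 0.2364

Risk-neutral probability p = (1 + 0.08 − 0.95)/(1.5 − 0.95) = 0.1300/0.5500 = 0.2364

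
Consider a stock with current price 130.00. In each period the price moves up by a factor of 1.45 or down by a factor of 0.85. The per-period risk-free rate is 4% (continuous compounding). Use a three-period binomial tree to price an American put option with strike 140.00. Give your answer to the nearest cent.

20.78

Risk-neutral probability p = (e^0.04 − 0.85)/(1.45 − 0.85) = 0.1908/0.6000 = 0.3180
Terminal stock prices: S_uuu = 396.3, S_uud = 232.3, S_udd = 136.2, S_ddd = 79.84
Terminal payoffs (K − S): max(-256.3, 0) = 0, max(-92.33, 0) = 0, max(3.809, 0) = 3.809, max(60.16, 0) = 60.16
Node uu (S = 273.3): continuation = e^(−0.04)·[0.3180·0.0000 + 0.6820·0.0000] = 0.0000; exercise value = 0.0000 ≤ continuation, so V_uu = 0.0000
Node ud (S = 160.2): continuation = e^(−0.04)·[0.3180·0.0000 + 0.6820·3.8088] = 2.4956; exercise value = 0.0000 ≤ continuation, so V_ud = 2.4956
Node dd (S = 93.92): continuation = e^(−0.04)·[0.3180·3.8088 + 0.6820·60.1638] = 40.5855; exercise value = 46.0750 > continuation, so V_dd = 46.0750 (exercise)
Node u (S = 188.5): continuation = e^(−0.04)·[0.3180·0.0000 + 0.6820·2.4956] = 1.6353; exercise value = 0.0000 ≤ continuation, so V_u = 1.6353
Node d (S = 110.5): continuation = e^(−0.04)·[0.3180·2.4956 + 0.6820·46.0750] = 30.9528; exercise value = 29.5000 ≤ continuation, so V_d = 30.9528
Node 0 (S = 130): continuation = e^(−0.04)·[0.3180·1.6353 + 0.6820·30.9528] = 20.7812; exercise value = 10.0000 ≤ continuation, so V_0 = 20.7812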